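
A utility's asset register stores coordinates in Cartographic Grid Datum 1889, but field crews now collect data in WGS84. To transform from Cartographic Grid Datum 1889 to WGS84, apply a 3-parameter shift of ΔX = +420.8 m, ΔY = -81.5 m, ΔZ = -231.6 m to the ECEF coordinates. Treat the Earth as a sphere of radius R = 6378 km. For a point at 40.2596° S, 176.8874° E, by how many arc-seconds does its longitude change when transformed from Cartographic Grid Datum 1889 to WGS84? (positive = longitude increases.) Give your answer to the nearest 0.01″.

sin φ = -0.646252, cos φ = 0.763124, sin λ = 0.054298, cos λ = -0.998525.
East component: ΔE = −sin λ·ΔX + cos λ·ΔY = −(0.054298)(420.8) + (-0.998525)(-81.5) = 58.53 m.
1° of latitude spans πR/180 = 111317 m; at latitude φ, 1° of longitude spans that × cos φ = 84948.8 m, so Δλ = 58.53 / 84948.8 × 3600 = 2.480″.

Δλ = 2.48″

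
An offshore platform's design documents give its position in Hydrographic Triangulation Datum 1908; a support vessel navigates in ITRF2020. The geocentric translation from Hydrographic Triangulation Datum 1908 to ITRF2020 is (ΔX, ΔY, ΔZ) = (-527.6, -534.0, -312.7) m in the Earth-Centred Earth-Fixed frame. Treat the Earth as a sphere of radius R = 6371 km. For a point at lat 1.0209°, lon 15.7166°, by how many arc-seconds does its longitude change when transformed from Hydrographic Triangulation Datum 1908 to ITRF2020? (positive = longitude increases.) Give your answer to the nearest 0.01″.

sin φ = 0.017817, cos φ = 0.999841, sin λ = 0.270879, cos λ = 0.962613.
East component: ΔE = −sin λ·ΔX + cos λ·ΔY = −(0.270879)(-527.6) + (0.962613)(-534.0) = -371.12 m.
1° of latitude spans πR/180 = 111195 m; at latitude φ, 1° of longitude spans that × cos φ = 111177.3 m, so Δλ = -371.12 / 111177.3 × 3600 = -12.017″.

Δλ = -12.02″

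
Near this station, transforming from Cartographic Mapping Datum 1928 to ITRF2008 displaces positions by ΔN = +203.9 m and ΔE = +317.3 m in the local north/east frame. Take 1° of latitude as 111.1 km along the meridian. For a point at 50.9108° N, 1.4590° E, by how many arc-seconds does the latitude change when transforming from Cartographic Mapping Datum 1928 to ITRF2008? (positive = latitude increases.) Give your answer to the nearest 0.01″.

1° of latitude = 111.1 km, so Δφ = 203.9 / 111100 = 0.0018353° = 6.607″.

Δφ = 6.61″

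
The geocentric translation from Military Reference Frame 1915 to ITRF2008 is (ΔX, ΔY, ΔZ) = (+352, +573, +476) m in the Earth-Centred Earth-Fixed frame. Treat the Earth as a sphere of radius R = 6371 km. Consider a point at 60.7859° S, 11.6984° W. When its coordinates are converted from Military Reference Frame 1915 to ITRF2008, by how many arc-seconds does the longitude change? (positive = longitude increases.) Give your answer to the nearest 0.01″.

Δλ = 41.95″

sin φ = -0.872802, cos φ = 0.488074, sin λ = -0.202760, cos λ = 0.979228.
East component: ΔE = −sin λ·ΔX + cos λ·ΔY = −(-0.202760)(352) + (0.979228)(573) = 632.47 m.
1° of latitude spans πR/180 = 111195 m; at latitude φ, 1° of longitude spans that × cos φ = 54271.4 m, so Δλ = 632.47 / 54271.4 × 3600 = 41.954″.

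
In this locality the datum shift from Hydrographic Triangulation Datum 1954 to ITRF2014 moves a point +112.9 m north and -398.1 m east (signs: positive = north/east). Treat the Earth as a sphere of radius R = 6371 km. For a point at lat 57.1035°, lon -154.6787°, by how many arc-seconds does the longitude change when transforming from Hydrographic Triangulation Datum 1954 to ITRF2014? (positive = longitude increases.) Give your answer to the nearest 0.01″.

At latitude 57.1035°, cos φ = 0.543123.
One radian of longitude at latitude φ spans R cos φ, so Δλ = ΔE / (R cos φ) = -398.1 / (6371000 × 0.543123) = -1.1505e-04 rad = -23.731″.

Δλ = -23.73″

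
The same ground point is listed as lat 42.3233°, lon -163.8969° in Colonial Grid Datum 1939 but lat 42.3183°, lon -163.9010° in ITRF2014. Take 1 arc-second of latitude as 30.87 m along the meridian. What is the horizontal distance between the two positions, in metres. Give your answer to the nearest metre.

650 m

Δφ = 42.3183° − 42.3233° = -0.0050°; Δλ = -163.9010° − -163.8969° = -0.0041°.
1° of latitude = 3600 × 30.87 = 111132 m.
ΔN = Δφ × 111132 = -555.7 m; ΔE = Δλ × 111132 × cos(42.3233°) = -0.0041 × 111132 × 0.739357 = -336.9 m.
Distance = √(ΔE² + ΔN²) = √((-336.9)² + (-555.7)²) = 649.8 m.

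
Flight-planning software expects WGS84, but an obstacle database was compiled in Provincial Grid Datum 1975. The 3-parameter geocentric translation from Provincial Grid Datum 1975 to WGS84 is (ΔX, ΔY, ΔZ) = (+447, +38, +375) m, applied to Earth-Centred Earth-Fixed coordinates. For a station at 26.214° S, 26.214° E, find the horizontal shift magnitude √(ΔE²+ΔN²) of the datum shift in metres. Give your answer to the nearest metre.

546 m

At φ = -26.214°, λ = 26.214°: sin φ = -0.441725, cos φ = 0.897150, sin λ = 0.441725, cos λ = 0.897150.
ΔE = −sin λ·ΔX + cos λ·ΔY = −(0.441725)·(447) + (0.897150)·(38) = -163.36 m.
ΔN = −sin φ cos λ·ΔX − sin φ sin λ·ΔY + cos φ·ΔZ = −(-0.441725)(0.897150)(447) − (-0.441725)(0.441725)(38) + (0.897150)(375) = 520.99 m.
Horizontal magnitude = √(ΔE² + ΔN²) = √((-163.36)² + 520.99²) = 546.00 m.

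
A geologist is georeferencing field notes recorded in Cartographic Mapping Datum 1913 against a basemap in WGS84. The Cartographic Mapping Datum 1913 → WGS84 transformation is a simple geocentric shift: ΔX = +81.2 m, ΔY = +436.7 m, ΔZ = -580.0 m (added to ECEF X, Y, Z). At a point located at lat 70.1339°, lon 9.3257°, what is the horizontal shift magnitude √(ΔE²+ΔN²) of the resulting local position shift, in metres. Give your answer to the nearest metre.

538 m

The local east axis at (φ, λ) is (−sin λ, cos λ, 0), so ΔE = −sin(9.3257°)·81.2 + cos(9.3257°)·436.7 = 417.77 m.
The local north axis is (−sin φ cos λ, −sin φ sin λ, cos φ), giving ΔN = -75.358 − 66.554 − 197.097 = -339.01 m.
Horizontal magnitude = √(ΔE² + ΔN²) = √(417.77² + (-339.01)²) = 538.01 m.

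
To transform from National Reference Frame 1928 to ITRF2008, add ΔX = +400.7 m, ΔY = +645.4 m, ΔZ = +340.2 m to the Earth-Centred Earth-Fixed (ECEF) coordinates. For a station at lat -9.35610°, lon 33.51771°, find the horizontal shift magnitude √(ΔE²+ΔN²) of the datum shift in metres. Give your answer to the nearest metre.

At φ = -9.35610°, λ = 33.51771°: sin φ = -0.162570, cos φ = 0.986697, sin λ = 0.552195, cos λ = 0.833715.
ΔE = −sin λ·ΔX + cos λ·ΔY = −(0.552195)·(400.7) + (0.833715)·(645.4) = 316.82 m.
ΔN = −sin φ cos λ·ΔX − sin φ sin λ·ΔY + cos φ·ΔZ = −(-0.162570)(0.833715)(400.7) − (-0.162570)(0.552195)(645.4) + (0.986697)(340.2) = 447.92 m.
Horizontal magnitude = √(ΔE² + ΔN²) = √(316.82² + 447.92²) = 548.64 m.

549 m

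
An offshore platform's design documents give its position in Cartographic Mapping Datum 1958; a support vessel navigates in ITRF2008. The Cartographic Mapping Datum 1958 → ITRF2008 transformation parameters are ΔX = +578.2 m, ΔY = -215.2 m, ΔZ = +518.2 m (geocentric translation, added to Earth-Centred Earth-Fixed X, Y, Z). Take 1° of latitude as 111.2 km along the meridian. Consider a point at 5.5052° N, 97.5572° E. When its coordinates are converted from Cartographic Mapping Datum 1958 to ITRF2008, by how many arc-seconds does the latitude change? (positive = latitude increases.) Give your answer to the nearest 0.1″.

sin φ = 0.095936, cos φ = 0.995387, sin λ = 0.991314, cos λ = -0.131516.
North component: ΔN = −sin φ cos λ·ΔX − sin φ sin λ·ΔY + cos φ·ΔZ = −(0.095936)(-0.131516)(578.2) − (0.095936)(0.991314)(-215.2) + (0.995387)(518.2) = 543.57 m.
1° of latitude spans 111200 m, so Δφ = 543.57 / 111200 × 3600 = 17.598″.

Δφ = 17.6″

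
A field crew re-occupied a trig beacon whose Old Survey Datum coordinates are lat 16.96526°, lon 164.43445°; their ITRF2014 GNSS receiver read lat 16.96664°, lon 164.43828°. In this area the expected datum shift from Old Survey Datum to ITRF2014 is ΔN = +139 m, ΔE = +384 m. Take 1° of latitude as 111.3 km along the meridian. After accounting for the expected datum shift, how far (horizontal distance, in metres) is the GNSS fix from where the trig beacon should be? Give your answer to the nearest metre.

Observed coordinate differences: Δφ = +0.00138°, Δλ = +0.00383°.
Converting to metres (1° lat = 111300 m, cos φ = 0.956482): observed ΔN = 153.6 m, observed ΔE = 407.7 m.
Subtracting the expected shift leaves a residual of 153.6 − (139) = 14.6 m north and 407.7 − (384) = 23.7 m east.
Residual distance = √(14.6² + 23.7²) = 27.9 m.

28 m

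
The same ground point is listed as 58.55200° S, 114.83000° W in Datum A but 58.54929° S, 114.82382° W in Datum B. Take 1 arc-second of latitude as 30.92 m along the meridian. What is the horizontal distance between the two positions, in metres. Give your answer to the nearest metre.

469 m

Δφ = -58.54929° − -58.55200° = +0.00271°; Δλ = -114.82382° − -114.83000° = +0.00618°.
1° of latitude = 3600 × 30.92 = 111312 m.
ΔN = Δφ × 111312 = 301.7 m; ΔE = Δλ × 111312 × cos(-58.55200°) = +0.00618 × 111312 × 0.521725 = 358.9 m.
Distance = √(ΔE² + ΔN²) = √(358.9² + 301.7²) = 468.8 m.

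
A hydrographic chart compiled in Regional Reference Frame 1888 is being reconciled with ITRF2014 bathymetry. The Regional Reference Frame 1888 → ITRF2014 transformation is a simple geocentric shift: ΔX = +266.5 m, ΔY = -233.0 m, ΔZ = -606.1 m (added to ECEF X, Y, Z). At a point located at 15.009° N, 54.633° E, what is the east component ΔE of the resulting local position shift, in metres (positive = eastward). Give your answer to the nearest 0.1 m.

ΔE = -352.2 m

At φ = 15.009°, λ = 54.633°: sin φ = 0.258971, cos φ = 0.965885, sin λ = 0.815461, cos λ = 0.578812.
ΔE = −sin λ·ΔX + cos λ·ΔY = −(0.815461)·(266.5) + (0.578812)·(-233.0) = -352.18 m.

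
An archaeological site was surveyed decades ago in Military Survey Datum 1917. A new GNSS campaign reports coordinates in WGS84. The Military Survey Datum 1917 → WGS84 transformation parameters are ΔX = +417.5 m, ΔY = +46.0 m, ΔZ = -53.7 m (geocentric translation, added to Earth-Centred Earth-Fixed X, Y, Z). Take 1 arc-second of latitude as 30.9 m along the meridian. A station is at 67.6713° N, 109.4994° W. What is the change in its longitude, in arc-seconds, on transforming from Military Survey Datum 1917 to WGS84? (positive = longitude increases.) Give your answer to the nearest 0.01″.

sin φ = 0.925020, cos φ = 0.379920, sin λ = -0.942645, cos λ = -0.333797.
East component: ΔE = −sin λ·ΔX + cos λ·ΔY = −(-0.942645)(417.5) + (-0.333797)(46.0) = 378.20 m.
1° of latitude spans 3600 × 30.90 = 111240 m; at latitude φ, 1° of longitude spans that × cos φ = 42262.3 m, so Δλ = 378.20 / 42262.3 × 3600 = 32.216″.

Δλ = 32.22″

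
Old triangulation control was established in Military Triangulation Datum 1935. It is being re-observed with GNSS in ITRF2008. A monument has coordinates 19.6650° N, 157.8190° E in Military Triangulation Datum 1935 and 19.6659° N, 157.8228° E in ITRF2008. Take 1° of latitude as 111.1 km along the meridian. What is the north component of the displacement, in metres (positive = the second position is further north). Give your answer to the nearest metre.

Δφ = 19.6659° − 19.6650° = +0.0009°; Δλ = 157.8228° − 157.8190° = +0.0038°.
ΔN = Δφ × 111100 = 100.0 m; ΔE = Δλ × 111100 × cos(19.6650°) = +0.0038 × 111100 × 0.941676 = 397.6 m.

ΔN = 100 m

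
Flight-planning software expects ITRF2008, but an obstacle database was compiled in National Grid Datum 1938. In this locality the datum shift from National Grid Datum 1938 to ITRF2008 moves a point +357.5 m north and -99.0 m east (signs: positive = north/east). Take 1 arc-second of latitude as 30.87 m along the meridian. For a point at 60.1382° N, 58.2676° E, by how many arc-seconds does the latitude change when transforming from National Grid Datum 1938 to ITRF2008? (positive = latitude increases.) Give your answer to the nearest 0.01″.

Δφ = 11.58″

1″ of latitude = 30.87 m, so Δφ = 357.5 / 30.87 = 11.581″.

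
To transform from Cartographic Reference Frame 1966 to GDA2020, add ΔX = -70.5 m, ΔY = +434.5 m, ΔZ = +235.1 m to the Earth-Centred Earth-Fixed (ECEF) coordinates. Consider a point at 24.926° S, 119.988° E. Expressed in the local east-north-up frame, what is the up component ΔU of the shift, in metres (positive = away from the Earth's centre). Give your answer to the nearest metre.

At φ = -24.926°, λ = 119.988°: sin φ = -0.421447, cos φ = 0.906853, sin λ = 0.866130, cos λ = -0.499819.
ΔU = cos φ cos λ·ΔX + cos φ sin λ·ΔY + sin φ·ΔZ = (0.906853)(-0.499819)(-70.5) + (0.906853)(0.866130)(434.5) + (-0.421447)(235.1) = 274.15 m.

ΔU = 274 m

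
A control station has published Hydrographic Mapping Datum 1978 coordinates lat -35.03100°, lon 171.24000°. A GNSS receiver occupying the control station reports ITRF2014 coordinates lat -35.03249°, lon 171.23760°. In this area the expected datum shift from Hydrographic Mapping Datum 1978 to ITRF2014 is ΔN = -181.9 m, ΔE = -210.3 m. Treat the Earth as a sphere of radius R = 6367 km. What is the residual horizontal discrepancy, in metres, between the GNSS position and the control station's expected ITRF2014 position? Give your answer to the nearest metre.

18 m

Observed coordinate differences: Δφ = -0.00149°, Δλ = -0.00240°.
Converting to metres (1° lat = 111125 m, cos φ = 0.818842): observed ΔN = -165.6 m, observed ΔE = -218.4 m.
Subtracting the expected shift leaves a residual of -165.6 − (-181.9) = 16.3 m north and -218.4 − (-210.3) = -8.1 m east.
Residual distance = √(16.3² + (-8.1)²) = 18.2 m.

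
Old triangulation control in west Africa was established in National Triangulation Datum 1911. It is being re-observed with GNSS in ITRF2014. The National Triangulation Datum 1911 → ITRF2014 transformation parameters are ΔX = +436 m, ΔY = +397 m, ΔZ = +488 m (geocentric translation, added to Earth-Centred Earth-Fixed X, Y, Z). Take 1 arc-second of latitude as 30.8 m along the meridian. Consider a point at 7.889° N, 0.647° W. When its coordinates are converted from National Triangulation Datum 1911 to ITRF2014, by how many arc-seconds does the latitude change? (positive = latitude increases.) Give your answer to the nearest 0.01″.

sin φ = 0.137254, cos φ = 0.990536, sin λ = -0.011292, cos λ = 0.999936.
North component: ΔN = −sin φ cos λ·ΔX − sin φ sin λ·ΔY + cos φ·ΔZ = −(0.137254)(0.999936)(436) − (0.137254)(-0.011292)(397) + (0.990536)(488) = 424.16 m.
1° of latitude spans 3600 × 30.80 = 110880 m, so Δφ = 424.16 / 110880 × 3600 = 13.771″.

Δφ = 13.77″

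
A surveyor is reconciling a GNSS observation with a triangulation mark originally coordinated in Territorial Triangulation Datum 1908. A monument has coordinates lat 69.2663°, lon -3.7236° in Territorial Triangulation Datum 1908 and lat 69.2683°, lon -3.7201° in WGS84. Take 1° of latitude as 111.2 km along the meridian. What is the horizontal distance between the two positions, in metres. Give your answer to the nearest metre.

262 m

Δφ = 69.2683° − 69.2663° = +0.0020°; Δλ = -3.7201° − -3.7236° = +0.0035°.
ΔN = Δφ × 111200 = 222.4 m; ΔE = Δλ × 111200 × cos(69.2663°) = +0.0035 × 111200 × 0.354025 = 137.8 m.
Distance = √(ΔE² + ΔN²) = √(137.8² + 222.4²) = 261.6 m.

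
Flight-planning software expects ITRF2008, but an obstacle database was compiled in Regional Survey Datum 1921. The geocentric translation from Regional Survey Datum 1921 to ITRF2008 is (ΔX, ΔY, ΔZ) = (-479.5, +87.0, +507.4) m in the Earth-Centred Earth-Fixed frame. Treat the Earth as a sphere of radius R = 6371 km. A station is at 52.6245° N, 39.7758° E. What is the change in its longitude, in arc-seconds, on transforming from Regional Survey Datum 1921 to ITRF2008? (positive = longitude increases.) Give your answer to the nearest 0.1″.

Δλ = 19.9″

sin φ = 0.794674, cos φ = 0.607036, sin λ = 0.639785, cos λ = 0.768554.
East component: ΔE = −sin λ·ΔX + cos λ·ΔY = −(0.639785)(-479.5) + (0.768554)(87.0) = 373.64 m.
1° of latitude spans πR/180 = 111195 m; at latitude φ, 1° of longitude spans that × cos φ = 67499.3 m, so Δλ = 373.64 / 67499.3 × 3600 = 19.928″.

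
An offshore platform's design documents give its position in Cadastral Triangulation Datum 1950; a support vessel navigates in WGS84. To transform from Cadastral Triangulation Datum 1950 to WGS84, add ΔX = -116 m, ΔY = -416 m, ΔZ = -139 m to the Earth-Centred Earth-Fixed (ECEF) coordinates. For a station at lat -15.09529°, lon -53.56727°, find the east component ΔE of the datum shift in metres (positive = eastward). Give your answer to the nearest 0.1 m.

The local east axis at (φ, λ) is (−sin λ, cos λ, 0), so ΔE = −sin(-53.56727°)·(-116) + cos(-53.56727°)·(-416) = -340.38 m.

ΔE = -340.4 m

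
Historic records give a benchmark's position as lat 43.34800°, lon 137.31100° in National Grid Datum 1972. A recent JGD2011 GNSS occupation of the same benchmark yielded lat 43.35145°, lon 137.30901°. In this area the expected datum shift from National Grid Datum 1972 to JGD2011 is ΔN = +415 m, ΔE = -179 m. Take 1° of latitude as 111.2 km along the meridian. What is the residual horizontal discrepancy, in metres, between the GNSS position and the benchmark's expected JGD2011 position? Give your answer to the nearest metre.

36 m

Observed coordinate differences: Δφ = +0.00345°, Δλ = -0.00199°.
Converting to metres (1° lat = 111200 m, cos φ = 0.727198): observed ΔN = 383.6 m, observed ΔE = -160.9 m.
Subtracting the expected shift leaves a residual of 383.6 − (415) = -31.4 m north and -160.9 − (-179) = 18.1 m east.
Residual distance = √((-31.4)² + 18.1²) = 36.2 m.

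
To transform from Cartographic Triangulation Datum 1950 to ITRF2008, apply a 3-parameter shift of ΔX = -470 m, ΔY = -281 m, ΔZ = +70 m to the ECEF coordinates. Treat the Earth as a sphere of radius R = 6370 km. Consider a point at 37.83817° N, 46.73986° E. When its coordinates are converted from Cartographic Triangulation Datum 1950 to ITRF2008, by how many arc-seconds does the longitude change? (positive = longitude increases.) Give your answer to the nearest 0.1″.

Δλ = 6.1″

sin φ = 0.613433, cos φ = 0.789747, sin λ = 0.728250, cos λ = 0.685312.
East component: ΔE = −sin λ·ΔX + cos λ·ΔY = −(0.728250)(-470) + (0.685312)(-281) = 149.70 m.
1° of latitude spans πR/180 = 111177 m; at latitude φ, 1° of longitude spans that × cos φ = 87802.0 m, so Δλ = 149.70 / 87802.0 × 3600 = 6.138″.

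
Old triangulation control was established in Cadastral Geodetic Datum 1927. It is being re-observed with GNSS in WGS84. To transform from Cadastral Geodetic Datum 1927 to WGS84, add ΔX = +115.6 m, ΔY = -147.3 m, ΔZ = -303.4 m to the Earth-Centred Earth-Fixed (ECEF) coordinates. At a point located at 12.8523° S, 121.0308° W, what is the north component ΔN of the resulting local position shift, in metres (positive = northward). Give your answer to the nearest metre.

ΔN = -281 m

At φ = -12.8523°, λ = -121.0308°: sin φ = -0.222439, cos φ = 0.974947, sin λ = -0.856890, cos λ = -0.515499.
ΔN = −sin φ cos λ·ΔX − sin φ sin λ·ΔY + cos φ·ΔZ = −(-0.222439)(-0.515499)(115.6) − (-0.222439)(-0.856890)(-147.3) + (0.974947)(-303.4) = -280.98 m.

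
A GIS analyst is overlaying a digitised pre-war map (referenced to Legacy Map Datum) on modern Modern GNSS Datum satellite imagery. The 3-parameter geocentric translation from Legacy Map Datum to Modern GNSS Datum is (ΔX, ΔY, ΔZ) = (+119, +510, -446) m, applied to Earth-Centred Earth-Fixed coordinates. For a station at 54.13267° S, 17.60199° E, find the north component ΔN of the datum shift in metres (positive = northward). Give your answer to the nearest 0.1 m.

ΔN = -44.4 m

The local north axis is (−sin φ cos λ, −sin φ sin λ, cos φ), giving ΔN = 91.920 + 124.981 − 261.316 = -44.42 m.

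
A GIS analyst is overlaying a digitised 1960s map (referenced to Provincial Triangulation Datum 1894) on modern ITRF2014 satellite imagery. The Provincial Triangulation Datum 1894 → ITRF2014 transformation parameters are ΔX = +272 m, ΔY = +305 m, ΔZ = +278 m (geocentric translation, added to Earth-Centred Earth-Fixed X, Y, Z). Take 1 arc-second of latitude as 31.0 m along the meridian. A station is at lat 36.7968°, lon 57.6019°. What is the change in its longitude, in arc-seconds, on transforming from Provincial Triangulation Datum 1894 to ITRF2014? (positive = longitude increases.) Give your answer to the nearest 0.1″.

Δλ = -2.7″

sin φ = 0.598979, cos φ = 0.800765, sin λ = 0.844346, cos λ = 0.535799.
East component: ΔE = −sin λ·ΔX + cos λ·ΔY = −(0.844346)(272) + (0.535799)(305) = -66.24 m.
1° of latitude spans 3600 × 31.00 = 111600 m; at latitude φ, 1° of longitude spans that × cos φ = 89365.4 m, so Δλ = -66.24 / 89365.4 × 3600 = -2.669″.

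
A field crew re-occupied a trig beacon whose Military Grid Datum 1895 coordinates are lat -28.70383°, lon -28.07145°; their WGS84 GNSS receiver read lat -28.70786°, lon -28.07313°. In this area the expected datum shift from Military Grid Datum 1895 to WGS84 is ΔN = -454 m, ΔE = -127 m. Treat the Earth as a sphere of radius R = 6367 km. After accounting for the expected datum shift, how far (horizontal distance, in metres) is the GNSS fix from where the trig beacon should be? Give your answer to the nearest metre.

Observed coordinate differences: Δφ = -0.00403°, Δλ = -0.00168°.
Converting to metres (1° lat = 111125 m, cos φ = 0.877114): observed ΔN = -447.8 m, observed ΔE = -163.7 m.
Subtracting the expected shift leaves a residual of -447.8 − (-454) = 6.2 m north and -163.7 − (-127) = -36.7 m east.
Residual distance = √(6.2² + (-36.7)²) = 37.3 m.

37 m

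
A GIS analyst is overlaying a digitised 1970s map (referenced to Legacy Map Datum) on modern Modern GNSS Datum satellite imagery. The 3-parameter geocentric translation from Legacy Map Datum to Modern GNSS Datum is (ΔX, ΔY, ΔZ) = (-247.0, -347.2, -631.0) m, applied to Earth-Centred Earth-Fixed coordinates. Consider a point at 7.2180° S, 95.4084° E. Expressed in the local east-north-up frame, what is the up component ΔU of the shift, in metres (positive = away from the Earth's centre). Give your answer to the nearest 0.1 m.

At φ = -7.2180°, λ = 95.4084°: sin φ = -0.125645, cos φ = 0.992075, sin λ = 0.995548, cos λ = -0.094254.
ΔU = cos φ cos λ·ΔX + cos φ sin λ·ΔY + sin φ·ΔZ = (0.992075)(-0.094254)(-247.0) + (0.992075)(0.995548)(-347.2) + (-0.125645)(-631.0) = -240.54 m.

ΔU = -240.5 m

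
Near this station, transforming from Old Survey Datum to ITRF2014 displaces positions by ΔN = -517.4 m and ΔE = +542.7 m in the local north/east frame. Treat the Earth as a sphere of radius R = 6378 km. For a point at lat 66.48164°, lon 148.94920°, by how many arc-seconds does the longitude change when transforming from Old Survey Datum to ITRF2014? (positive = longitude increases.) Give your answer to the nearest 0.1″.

Δλ = 44.0″

At latitude 66.48164°, cos φ = 0.399043.
One radian of longitude at latitude φ spans R cos φ, so Δλ = ΔE / (R cos φ) = 542.7 / (6378000 × 0.399043) = 2.1323e-04 rad = 43.983″.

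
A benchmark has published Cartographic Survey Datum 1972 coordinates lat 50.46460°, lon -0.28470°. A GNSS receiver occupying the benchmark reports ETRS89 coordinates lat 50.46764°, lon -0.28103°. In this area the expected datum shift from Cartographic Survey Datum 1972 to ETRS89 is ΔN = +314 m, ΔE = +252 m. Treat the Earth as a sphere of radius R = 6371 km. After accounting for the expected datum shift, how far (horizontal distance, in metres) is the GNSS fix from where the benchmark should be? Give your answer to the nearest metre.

Observed coordinate differences: Δφ = +0.00304°, Δλ = +0.00367°.
Converting to metres (1° lat = 111195 m, cos φ = 0.636555): observed ΔN = 338.0 m, observed ΔE = 259.8 m.
Subtracting the expected shift leaves a residual of 338.0 − (314) = 24.0 m north and 259.8 − (252) = 7.8 m east.
Residual distance = √(24.0² + 7.8²) = 25.3 m.

25 m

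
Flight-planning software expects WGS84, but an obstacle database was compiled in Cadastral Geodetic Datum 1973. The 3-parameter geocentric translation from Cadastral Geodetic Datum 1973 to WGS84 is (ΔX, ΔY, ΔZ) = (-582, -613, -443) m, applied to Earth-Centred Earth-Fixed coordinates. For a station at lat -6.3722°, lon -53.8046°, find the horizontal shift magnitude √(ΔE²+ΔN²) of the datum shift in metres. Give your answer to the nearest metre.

933 m

At φ = -6.3722°, λ = -53.8046°: sin φ = -0.110987, cos φ = 0.993822, sin λ = -0.807008, cos λ = 0.590541.
ΔE = −sin λ·ΔX + cos λ·ΔY = −(-0.807008)·(-582) + (0.590541)·(-613) = -831.68 m.
ΔN = −sin φ cos λ·ΔX − sin φ sin λ·ΔY + cos φ·ΔZ = −(-0.110987)(0.590541)(-582) − (-0.110987)(-0.807008)(-613) + (0.993822)(-443) = -423.50 m.
Horizontal magnitude = √(ΔE² + ΔN²) = √((-831.68)² + (-423.50)²) = 933.30 m.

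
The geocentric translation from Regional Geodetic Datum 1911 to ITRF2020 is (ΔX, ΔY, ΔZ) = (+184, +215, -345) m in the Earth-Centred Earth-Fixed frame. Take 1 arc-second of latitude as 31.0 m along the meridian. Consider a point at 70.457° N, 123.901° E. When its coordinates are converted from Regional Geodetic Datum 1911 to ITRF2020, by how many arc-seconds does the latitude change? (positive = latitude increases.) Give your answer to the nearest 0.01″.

Δφ = -6.03″

sin φ = 0.942391, cos φ = 0.334514, sin λ = 0.830003, cos λ = -0.557760.
North component: ΔN = −sin φ cos λ·ΔX − sin φ sin λ·ΔY + cos φ·ΔZ = −(0.942391)(-0.557760)(184) − (0.942391)(0.830003)(215) + (0.334514)(-345) = -186.86 m.
1° of latitude spans 3600 × 31.00 = 111600 m, so Δφ = -186.86 / 111600 × 3600 = -6.028″.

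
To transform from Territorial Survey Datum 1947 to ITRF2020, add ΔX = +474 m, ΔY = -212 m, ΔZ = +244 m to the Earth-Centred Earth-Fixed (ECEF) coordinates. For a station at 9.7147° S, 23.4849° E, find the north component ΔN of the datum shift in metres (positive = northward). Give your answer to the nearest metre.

At φ = -9.7147°, λ = 23.4849°: sin φ = -0.168742, cos φ = 0.985660, sin λ = 0.398507, cos λ = 0.917165.
ΔN = −sin φ cos λ·ΔX − sin φ sin λ·ΔY + cos φ·ΔZ = −(-0.168742)(0.917165)(474) − (-0.168742)(0.398507)(-212) + (0.985660)(244) = 299.60 m.

ΔN = 300 m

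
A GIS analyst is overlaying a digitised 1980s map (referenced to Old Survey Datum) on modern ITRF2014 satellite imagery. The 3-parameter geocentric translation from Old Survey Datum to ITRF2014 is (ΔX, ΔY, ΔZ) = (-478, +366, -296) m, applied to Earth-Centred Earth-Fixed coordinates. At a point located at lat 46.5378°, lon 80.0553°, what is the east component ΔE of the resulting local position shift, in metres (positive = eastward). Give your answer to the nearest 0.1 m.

At φ = 46.5378°, λ = 80.0553°: sin φ = 0.725828, cos φ = 0.687876, sin λ = 0.984975, cos λ = 0.172698.
ΔE = −sin λ·ΔX + cos λ·ΔY = −(0.984975)·(-478) + (0.172698)·(366) = 534.03 m.

ΔE = 534.0 m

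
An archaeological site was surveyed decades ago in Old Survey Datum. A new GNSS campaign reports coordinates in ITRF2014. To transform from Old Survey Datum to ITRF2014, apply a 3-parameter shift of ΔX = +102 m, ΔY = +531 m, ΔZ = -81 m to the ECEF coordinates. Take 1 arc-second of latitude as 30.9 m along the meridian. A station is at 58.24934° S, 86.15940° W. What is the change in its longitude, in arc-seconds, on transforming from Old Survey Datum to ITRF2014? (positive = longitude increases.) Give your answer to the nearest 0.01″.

Δλ = 8.45″

sin φ = -0.850346, cos φ = 0.526224, sin λ = -0.997754, cos λ = 0.066981.
East component: ΔE = −sin λ·ΔX + cos λ·ΔY = −(-0.997754)(102) + (0.066981)(531) = 137.34 m.
1° of latitude spans 3600 × 30.90 = 111240 m; at latitude φ, 1° of longitude spans that × cos φ = 58537.1 m, so Δλ = 137.34 / 58537.1 × 3600 = 8.446″.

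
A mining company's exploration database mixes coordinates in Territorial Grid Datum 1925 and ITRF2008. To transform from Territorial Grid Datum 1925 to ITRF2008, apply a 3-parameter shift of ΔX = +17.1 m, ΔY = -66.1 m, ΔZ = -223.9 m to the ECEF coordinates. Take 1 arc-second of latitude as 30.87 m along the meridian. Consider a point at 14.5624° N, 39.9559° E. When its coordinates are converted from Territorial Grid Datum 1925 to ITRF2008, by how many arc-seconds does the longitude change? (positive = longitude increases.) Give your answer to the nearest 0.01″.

Δλ = -2.06″

sin φ = 0.251434, cos φ = 0.967874, sin λ = 0.642198, cos λ = 0.766539.
East component: ΔE = −sin λ·ΔX + cos λ·ΔY = −(0.642198)(17.1) + (0.766539)(-66.1) = -61.65 m.
1° of latitude spans 3600 × 30.87 = 111132 m; at latitude φ, 1° of longitude spans that × cos φ = 107561.8 m, so Δλ = -61.65 / 107561.8 × 3600 = -2.063″.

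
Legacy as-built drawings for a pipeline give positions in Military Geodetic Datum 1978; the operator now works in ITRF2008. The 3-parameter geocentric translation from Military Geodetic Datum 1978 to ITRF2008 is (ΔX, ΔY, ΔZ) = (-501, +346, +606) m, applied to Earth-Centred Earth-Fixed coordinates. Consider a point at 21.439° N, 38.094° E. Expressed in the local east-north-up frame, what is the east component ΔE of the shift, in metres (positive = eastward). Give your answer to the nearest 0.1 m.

The local east axis at (φ, λ) is (−sin λ, cos λ, 0), so ΔE = −sin(38.094°)·(-501) + cos(38.094°)·346 = 581.40 m.

ΔE = 581.4 m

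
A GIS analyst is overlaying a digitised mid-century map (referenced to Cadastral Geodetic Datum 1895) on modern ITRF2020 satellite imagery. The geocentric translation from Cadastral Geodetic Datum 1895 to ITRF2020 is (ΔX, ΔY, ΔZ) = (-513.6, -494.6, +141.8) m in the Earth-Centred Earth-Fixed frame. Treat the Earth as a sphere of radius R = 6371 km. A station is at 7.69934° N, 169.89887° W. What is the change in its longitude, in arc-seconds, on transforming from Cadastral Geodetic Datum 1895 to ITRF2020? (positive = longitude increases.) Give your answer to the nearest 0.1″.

sin φ = 0.133975, cos φ = 0.990985, sin λ = -0.175386, cos λ = -0.984500.
East component: ΔE = −sin λ·ΔX + cos λ·ΔY = −(-0.175386)(-513.6) + (-0.984500)(-494.6) = 396.86 m.
1° of latitude spans πR/180 = 111195 m; at latitude φ, 1° of longitude spans that × cos φ = 110192.5 m, so Δλ = 396.86 / 110192.5 × 3600 = 12.965″.

Δλ = 13.0″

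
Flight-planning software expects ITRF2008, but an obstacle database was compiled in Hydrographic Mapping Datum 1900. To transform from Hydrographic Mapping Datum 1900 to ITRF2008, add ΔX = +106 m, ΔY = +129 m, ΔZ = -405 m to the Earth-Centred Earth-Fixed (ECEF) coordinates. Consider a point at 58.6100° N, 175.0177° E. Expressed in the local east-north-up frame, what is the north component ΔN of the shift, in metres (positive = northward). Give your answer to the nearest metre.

ΔN = -130 m

At φ = 58.6100°, λ = 175.0177°: sin φ = 0.853642, cos φ = 0.520861, sin λ = 0.086848, cos λ = -0.996222.
ΔN = −sin φ cos λ·ΔX − sin φ sin λ·ΔY + cos φ·ΔZ = −(0.853642)(-0.996222)(106) − (0.853642)(0.086848)(129) + (0.520861)(-405) = -130.37 m.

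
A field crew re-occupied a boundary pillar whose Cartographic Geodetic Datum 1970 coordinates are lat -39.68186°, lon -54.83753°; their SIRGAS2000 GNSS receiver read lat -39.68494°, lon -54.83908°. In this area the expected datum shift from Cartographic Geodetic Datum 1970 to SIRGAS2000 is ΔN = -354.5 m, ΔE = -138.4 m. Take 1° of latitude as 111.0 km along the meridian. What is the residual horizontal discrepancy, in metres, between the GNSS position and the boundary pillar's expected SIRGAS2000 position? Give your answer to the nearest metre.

Observed coordinate differences: Δφ = -0.00308°, Δλ = -0.00155°.
Converting to metres (1° lat = 111000 m, cos φ = 0.769602): observed ΔN = -341.9 m, observed ΔE = -132.4 m.
Subtracting the expected shift leaves a residual of -341.9 − (-354.5) = 12.6 m north and -132.4 − (-138.4) = 6.0 m east.
Residual distance = √(12.6² + 6.0²) = 14.0 m.

14 m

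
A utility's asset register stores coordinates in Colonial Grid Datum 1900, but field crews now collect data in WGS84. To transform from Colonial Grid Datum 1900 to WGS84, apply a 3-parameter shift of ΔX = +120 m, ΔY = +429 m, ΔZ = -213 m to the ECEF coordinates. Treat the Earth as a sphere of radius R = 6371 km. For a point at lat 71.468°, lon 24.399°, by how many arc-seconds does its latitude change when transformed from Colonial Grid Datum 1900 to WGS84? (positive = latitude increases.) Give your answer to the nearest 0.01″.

sin φ = 0.948146, cos φ = 0.317834, sin λ = 0.413089, cos λ = 0.910691.
North component: ΔN = −sin φ cos λ·ΔX − sin φ sin λ·ΔY + cos φ·ΔZ = −(0.948146)(0.910691)(120) − (0.948146)(0.413089)(429) + (0.317834)(-213) = -339.34 m.
1° of latitude spans πR/180 = 111195 m, so Δφ = -339.34 / 111195 × 3600 = -10.986″.

Δφ = -10.99″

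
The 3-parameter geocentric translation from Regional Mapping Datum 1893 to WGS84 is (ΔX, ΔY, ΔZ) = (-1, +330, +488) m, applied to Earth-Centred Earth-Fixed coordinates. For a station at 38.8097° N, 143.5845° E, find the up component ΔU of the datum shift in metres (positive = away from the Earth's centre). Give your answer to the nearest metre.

The local up (radial) axis is (cos φ cos λ, cos φ sin λ, sin φ), giving ΔU = 0.627 + 152.652 + 305.847 = 459.13 m.

ΔU = 459 m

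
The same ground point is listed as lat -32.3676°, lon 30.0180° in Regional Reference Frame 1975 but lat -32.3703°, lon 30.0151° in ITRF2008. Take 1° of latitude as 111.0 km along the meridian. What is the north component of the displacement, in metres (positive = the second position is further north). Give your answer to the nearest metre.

ΔN = -300 m

Δφ = -32.3703° − -32.3676° = -0.0027°; Δλ = 30.0151° − 30.0180° = -0.0029°.
ΔN = Δφ × 111000 = -299.7 m; ΔE = Δλ × 111000 × cos(-32.3676°) = -0.0029 × 111000 × 0.844631 = -271.9 m.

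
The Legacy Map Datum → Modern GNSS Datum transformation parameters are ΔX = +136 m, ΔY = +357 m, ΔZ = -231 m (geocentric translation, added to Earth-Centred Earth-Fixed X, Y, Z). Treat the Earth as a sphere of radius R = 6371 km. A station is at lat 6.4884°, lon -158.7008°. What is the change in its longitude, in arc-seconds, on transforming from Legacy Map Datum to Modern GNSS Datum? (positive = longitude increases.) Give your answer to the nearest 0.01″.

Δλ = -9.23″

sin φ = 0.113002, cos φ = 0.993595, sin λ = -0.363238, cos λ = -0.931696.
East component: ΔE = −sin λ·ΔX + cos λ·ΔY = −(-0.363238)(136) + (-0.931696)(357) = -283.22 m.
1° of latitude spans πR/180 = 111195 m; at latitude φ, 1° of longitude spans that × cos φ = 110482.7 m, so Δλ = -283.22 / 110482.7 × 3600 = -9.228″.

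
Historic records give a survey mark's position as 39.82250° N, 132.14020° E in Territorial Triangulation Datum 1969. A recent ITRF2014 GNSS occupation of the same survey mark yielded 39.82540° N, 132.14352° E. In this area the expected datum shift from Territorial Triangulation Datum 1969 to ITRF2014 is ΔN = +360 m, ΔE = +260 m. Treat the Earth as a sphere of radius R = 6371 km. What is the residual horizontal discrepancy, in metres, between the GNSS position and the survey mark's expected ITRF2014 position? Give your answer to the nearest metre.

Observed coordinate differences: Δφ = +0.00290°, Δλ = +0.00332°.
Converting to metres (1° lat = 111195 m, cos φ = 0.768032): observed ΔN = 322.5 m, observed ΔE = 283.5 m.
Subtracting the expected shift leaves a residual of 322.5 − (360) = -37.5 m north and 283.5 − (260) = 23.5 m east.
Residual distance = √((-37.5)² + 23.5²) = 44.3 m.

44 m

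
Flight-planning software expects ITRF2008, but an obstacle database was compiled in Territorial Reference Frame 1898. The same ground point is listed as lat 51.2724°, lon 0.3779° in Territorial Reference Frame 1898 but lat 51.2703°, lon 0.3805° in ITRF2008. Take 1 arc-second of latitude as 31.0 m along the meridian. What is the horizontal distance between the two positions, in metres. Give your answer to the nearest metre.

Δφ = 51.2703° − 51.2724° = -0.0021°; Δλ = 0.3805° − 0.3779° = +0.0026°.
1° of latitude = 3600 × 31.00 = 111600 m.
ΔN = Δφ × 111600 = -234.4 m; ΔE = Δλ × 111600 × cos(51.2724°) = +0.0026 × 111600 × 0.625619 = 181.5 m.
Distance = √(ΔE² + ΔN²) = √(181.5² + (-234.4)²) = 296.4 m.

296 m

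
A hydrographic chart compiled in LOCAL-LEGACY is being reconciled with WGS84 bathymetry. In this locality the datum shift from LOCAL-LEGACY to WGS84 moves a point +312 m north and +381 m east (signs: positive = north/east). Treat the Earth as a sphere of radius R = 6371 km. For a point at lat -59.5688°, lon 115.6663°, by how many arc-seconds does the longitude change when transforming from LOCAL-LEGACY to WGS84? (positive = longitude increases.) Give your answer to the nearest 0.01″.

Δλ = 24.35″

At latitude -59.5688°, cos φ = 0.506503.
One radian of longitude at latitude φ spans R cos φ, so Δλ = ΔE / (R cos φ) = 381.0 / (6371000 × 0.506503) = 1.1807e-04 rad = 24.353″.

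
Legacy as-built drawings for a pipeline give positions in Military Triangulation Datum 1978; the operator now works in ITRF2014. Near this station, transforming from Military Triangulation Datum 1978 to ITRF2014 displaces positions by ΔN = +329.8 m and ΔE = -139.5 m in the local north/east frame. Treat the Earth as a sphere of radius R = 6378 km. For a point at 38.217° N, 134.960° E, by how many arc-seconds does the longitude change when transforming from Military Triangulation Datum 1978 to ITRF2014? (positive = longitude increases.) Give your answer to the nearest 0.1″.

Δλ = -5.7″

At latitude 38.217°, cos φ = 0.785673.
One radian of longitude at latitude φ spans R cos φ, so Δλ = ΔE / (R cos φ) = -139.5 / (6378000 × 0.785673) = -2.7839e-05 rad = -5.742″.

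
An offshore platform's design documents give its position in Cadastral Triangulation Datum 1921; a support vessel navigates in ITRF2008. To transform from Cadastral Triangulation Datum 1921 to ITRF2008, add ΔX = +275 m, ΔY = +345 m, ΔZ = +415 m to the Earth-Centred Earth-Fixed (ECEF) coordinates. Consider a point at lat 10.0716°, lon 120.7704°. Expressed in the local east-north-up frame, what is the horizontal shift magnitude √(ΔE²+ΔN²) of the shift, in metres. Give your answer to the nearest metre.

The local east axis at (φ, λ) is (−sin λ, cos λ, 0), so ΔE = −sin(120.7704°)·275 + cos(120.7704°)·345 = -412.79 m.
The local north axis is (−sin φ cos λ, −sin φ sin λ, cos φ), giving ΔN = 24.604 − 51.840 + 408.605 = 381.37 m.
Horizontal magnitude = √(ΔE² + ΔN²) = √((-412.79)² + 381.37²) = 561.99 m.

562 m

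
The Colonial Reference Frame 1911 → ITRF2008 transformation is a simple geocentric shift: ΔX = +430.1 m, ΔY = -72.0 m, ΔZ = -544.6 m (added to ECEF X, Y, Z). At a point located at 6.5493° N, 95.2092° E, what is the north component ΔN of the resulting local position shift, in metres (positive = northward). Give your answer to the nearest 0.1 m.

At φ = 6.5493°, λ = 95.2092°: sin φ = 0.114058, cos φ = 0.993474, sin λ = 0.995870, cos λ = -0.090792.
ΔN = −sin φ cos λ·ΔX − sin φ sin λ·ΔY + cos φ·ΔZ = −(0.114058)(-0.090792)(430.1) − (0.114058)(0.995870)(-72.0) + (0.993474)(-544.6) = -528.41 m.

ΔN = -528.4 m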